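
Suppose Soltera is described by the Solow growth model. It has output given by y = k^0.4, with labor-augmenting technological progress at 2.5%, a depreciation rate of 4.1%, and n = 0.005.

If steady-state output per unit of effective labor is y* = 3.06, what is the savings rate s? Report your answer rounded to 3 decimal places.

s ≈ 0.380

In steady state, investment equals break-even investment: s·k^α = (n + g + δ)·k.
Since y* = [s/(n + g + δ)]^(α/(1−α)), we have s/(n + g + δ) = (y*)^((1−α)/α) = 3.06^1.5 = 5.3528.
Therefore s = 5.3528 × (n + g + δ) = 5.3528 × 0.071 = 0.3800.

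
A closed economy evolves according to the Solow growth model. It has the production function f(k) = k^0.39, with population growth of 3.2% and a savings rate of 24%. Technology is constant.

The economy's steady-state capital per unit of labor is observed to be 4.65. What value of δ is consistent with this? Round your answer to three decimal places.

At the steady state, Δk = 0, so s·k^α = (n + δ)·k.
So s / (n + δ) = (k*)^(1−α) = 4.65^0.61 = 2.5536.
Therefore n + δ = s / 2.5536 = 0.24 / 2.5536 = 0.0940, so δ = 0.0940 − 0.032 = 0.0620.

δ ≈ 0.062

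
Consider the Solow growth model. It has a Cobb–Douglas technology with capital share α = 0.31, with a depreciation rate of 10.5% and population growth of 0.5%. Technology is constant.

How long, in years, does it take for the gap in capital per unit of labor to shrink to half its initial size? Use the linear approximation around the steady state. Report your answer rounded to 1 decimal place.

about 9.1 years

Near the steady state the convergence rate is λ = (1 − α)(n + δ).
λ = (1 − 0.31) × 0.110 = 0.69 × 0.110 = 0.0759
Half-life = ln 2 / λ = 0.6931 / 0.0759 ≈ 9.13 years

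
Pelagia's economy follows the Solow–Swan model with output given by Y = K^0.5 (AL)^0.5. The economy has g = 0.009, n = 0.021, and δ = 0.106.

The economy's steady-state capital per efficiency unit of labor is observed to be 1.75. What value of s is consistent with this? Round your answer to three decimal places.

In steady state, investment equals break-even investment: s·k^α = (n + g + δ)·k.
So s / (n + g + δ) = (k*)^(1−α) = 1.75^0.5 = 1.3229.
Therefore s = 1.3229 × (n + g + δ) = 1.3229 × 0.136 = 0.1799.

s ≈ 0.180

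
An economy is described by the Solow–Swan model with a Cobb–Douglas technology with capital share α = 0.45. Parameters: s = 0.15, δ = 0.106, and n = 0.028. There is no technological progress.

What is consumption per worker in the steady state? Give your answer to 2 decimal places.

c* ≈ 0.93

Steady state requires s·f(k) = (n + δ)·k, i.e. s·k^α = (n + δ)·k.
Dividing both sides by k: k^(1−α) = s / (n + δ).
k^0.55 = 0.15 / (0.028 + 0.106) = 0.15 / 0.134 = 1.1194
k* = 1.1194^(1/0.55) ≈ 1.2276
y* = (k*)^α = 1.2276^0.45 ≈ 1.0967
c* = (1 − s)·y* = (1 − 0.15) × 1.0967 ≈ 0.9322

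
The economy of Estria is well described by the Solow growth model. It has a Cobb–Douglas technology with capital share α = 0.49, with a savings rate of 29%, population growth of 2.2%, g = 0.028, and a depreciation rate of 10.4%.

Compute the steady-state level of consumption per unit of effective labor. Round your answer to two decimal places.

c* = 1.30

Steady state requires s·f(k) = (n + g + δ)·k, i.e. s·k^α = (n + g + δ)·k.
Dividing both sides by k: k^(1−α) = s / (n + g + δ).
k^0.51 = 0.29 / (0.022 + 0.028 + 0.104) = 0.29 / 0.154 = 1.8831
k* = 1.8831^(1/0.51) ≈ 3.4591
y* = (k*)^α = 3.4591^0.49 ≈ 1.8369
c* = (1 − s)·y* = (1 − 0.29) × 1.8369 ≈ 1.3042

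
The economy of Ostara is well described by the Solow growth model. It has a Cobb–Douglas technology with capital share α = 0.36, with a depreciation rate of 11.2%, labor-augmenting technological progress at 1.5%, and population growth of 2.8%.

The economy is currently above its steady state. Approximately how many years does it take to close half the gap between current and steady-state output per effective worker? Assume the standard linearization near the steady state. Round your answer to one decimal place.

Near the steady state the convergence rate is λ = (1 − α)(n + g + δ).
λ = (1 − 0.36) × 0.155 = 0.64 × 0.155 = 0.0992
Half-life = ln 2 / λ = 0.6931 / 0.0992 ≈ 6.99 years

about 7.0 years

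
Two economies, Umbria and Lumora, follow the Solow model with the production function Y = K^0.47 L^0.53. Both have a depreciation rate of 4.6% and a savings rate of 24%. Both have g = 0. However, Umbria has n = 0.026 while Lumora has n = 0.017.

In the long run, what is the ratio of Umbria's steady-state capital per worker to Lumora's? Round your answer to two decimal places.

Steady-state k* = [s/(n + δ)]^(1/(1−α)), so the ratio is [ (s_U/(n + δ)_U) / (s_L/(n + δ)_L) ]^1.8868.
s_U/(n + δ)_U = 0.24/0.072 = 3.3333; s_L/(n + δ)_L = 0.24/0.063 = 3.8095.
Ratio = (3.3333/3.8095)^1.8868 = 0.8750^1.8868 ≈ 0.7773

k*_U / k*_L ≈ 0.78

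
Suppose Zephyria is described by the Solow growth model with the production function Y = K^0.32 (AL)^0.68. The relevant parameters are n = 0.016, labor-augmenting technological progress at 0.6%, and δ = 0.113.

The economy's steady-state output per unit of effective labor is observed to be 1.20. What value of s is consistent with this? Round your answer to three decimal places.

Steady state requires s·f(k) = (n + g + δ)·k, i.e. s·k^α = (n + g + δ)·k.
Since y* = [s/(n + g + δ)]^(α/(1−α)), we have s/(n + g + δ) = (y*)^((1−α)/α) = 1.20^2.125 = 1.4732.
Therefore s = 1.4732 × (n + g + δ) = 1.4732 × 0.135 = 0.1989.

s ≈ 0.199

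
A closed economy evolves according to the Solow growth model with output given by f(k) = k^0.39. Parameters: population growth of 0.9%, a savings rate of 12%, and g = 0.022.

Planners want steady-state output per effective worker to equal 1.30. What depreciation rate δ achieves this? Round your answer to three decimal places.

δ ≈ 0.049

Steady state requires s·f(k) = (n + g + δ)·k, i.e. s·k^α = (n + g + δ)·k.
Since y* = [s/(n + g + δ)]^(α/(1−α)), we have s/(n + g + δ) = (y*)^((1−α)/α) = 1.30^1.5641 = 1.5074.
Therefore n + g + δ = s / 1.5074 = 0.12 / 1.5074 = 0.0796, so δ = 0.0796 − 0.031 = 0.0486.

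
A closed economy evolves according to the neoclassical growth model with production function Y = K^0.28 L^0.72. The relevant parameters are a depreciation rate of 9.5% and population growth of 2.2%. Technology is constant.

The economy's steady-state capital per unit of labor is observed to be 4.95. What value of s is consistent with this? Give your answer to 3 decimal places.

s ≈ 0.370

In steady state, investment equals break-even investment: s·k^α = (n + δ)·k.
So s / (n + δ) = (k*)^(1−α) = 4.95^0.72 = 3.1631.
Therefore s = 3.1631 × (n + δ) = 3.1631 × 0.117 = 0.3701.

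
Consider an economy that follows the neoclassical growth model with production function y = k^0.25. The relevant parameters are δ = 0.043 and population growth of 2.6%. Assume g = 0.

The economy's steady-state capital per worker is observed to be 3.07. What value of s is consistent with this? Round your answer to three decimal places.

s ≈ 0.160

Steady state requires s·f(k) = (n + δ)·k, i.e. s·k^α = (n + δ)·k.
So s / (n + δ) = (k*)^(1−α) = 3.07^0.75 = 2.3193.
Therefore s = 2.3193 × (n + δ) = 2.3193 × 0.069 = 0.1600.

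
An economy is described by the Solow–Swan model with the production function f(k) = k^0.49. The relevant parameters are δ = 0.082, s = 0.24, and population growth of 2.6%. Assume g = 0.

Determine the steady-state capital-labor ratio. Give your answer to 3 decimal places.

In steady state, investment equals break-even investment: s·k^α = (n + δ)·k.
Rearranging, k^(1−α) = s / (n + δ).
k^0.51 = 0.24 / (0.026 + 0.082) = 0.24 / 0.108 = 2.2222
k* = 2.2222^(1/0.51) ≈ 4.7859

k* ≈ 4.786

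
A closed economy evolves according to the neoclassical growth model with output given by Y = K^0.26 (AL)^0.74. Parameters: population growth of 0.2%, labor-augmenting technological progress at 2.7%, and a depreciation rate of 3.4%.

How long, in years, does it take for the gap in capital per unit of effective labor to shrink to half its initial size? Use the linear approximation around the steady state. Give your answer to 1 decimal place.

Near the steady state the convergence rate is λ = (1 − α)(n + g + δ).
λ = (1 − 0.26) × 0.063 = 0.74 × 0.063 = 0.04662
Half-life = ln 2 / λ = 0.6931 / 0.04662 ≈ 14.87 years

about 14.9 years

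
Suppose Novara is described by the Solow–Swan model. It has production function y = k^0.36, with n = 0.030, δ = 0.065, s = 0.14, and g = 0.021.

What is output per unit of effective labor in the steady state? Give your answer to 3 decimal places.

In steady state, investment equals break-even investment: s·k^α = (n + g + δ)·k.
Rearranging, k^(1−α) = s / (n + g + δ).
k^0.64 = 0.14 / (0.030 + 0.021 + 0.065) = 0.14 / 0.116 = 1.2069
k* = 1.2069^(1/0.64) ≈ 1.3416
y* = (k*)^α = 1.3416^0.36 ≈ 1.1116

y* ≈ 1.112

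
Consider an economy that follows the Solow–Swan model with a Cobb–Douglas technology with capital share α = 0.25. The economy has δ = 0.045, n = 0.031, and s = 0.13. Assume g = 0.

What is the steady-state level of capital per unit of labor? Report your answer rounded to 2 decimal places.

At the steady state, Δk = 0, so s·k^α = (n + δ)·k.
Rearranging, k^(1−α) = s / (n + δ).
k^0.75 = 0.13 / (0.031 + 0.045) = 0.13 / 0.076 = 1.7105
k* = 1.7105^(1/0.75) ≈ 2.0456

k* ≈ 2.05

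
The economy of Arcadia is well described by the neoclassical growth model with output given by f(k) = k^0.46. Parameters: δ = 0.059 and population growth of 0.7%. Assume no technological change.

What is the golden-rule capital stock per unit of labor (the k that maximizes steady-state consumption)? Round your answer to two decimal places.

k_gold ≈ 36.43

The golden rule sets f'(k) = n + δ, i.e. α·k^(α−1) = n + δ.
So k^(1−α) = α / (n + δ) = 0.46 / 0.066 = 6.9697.
k_gold = 6.9697^(1/0.54) ≈ 36.4341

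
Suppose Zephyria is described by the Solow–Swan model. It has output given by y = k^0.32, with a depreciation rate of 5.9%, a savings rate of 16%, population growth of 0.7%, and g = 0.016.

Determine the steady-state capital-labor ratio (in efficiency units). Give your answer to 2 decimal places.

In steady state, investment equals break-even investment: s·k^α = (n + g + δ)·k.
Dividing both sides by k: k^(1−α) = s / (n + g + δ).
k^0.68 = 0.16 / (0.007 + 0.016 + 0.059) = 0.16 / 0.082 = 1.9512
k* = 1.9512^(1/0.68) ≈ 2.6725

k* ≈ 2.67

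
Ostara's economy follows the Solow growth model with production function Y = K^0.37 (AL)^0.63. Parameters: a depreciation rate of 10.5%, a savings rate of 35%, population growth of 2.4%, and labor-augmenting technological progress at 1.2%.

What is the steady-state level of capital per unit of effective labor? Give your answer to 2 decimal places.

In steady state, investment equals break-even investment: s·k^α = (n + g + δ)·k.
Rearranging, k^(1−α) = s / (n + g + δ).
k^0.63 = 0.35 / (0.024 + 0.012 + 0.105) = 0.35 / 0.141 = 2.4823
k* = 2.4823^(1/0.63) ≈ 4.2340

k* ≈ 4.23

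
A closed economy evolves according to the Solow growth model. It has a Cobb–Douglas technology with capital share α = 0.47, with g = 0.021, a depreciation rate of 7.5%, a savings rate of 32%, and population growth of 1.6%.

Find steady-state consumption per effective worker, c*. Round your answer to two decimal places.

Steady state requires s·f(k) = (n + g + δ)·k, i.e. s·k^α = (n + g + δ)·k.
Dividing both sides by k: k^(1−α) = s / (n + g + δ).
k^0.53 = 0.32 / (0.016 + 0.021 + 0.075) = 0.32 / 0.112 = 2.8571
k* = 2.8571^(1/0.53) ≈ 7.2483
y* = (k*)^α = 7.2483^0.47 ≈ 2.5369
c* = (1 − s)·y* = (1 − 0.32) × 2.5369 ≈ 1.7251

c* = 1.73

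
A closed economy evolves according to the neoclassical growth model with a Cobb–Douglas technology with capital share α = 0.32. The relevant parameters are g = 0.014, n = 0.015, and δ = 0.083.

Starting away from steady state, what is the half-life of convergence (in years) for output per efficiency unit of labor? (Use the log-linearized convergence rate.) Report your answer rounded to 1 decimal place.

half-life ≈ 9.1 years

Near the steady state the convergence rate is λ = (1 − α)(n + g + δ).
λ = (1 − 0.32) × 0.112 = 0.68 × 0.112 = 0.07616
Half-life = ln 2 / λ = 0.6931 / 0.07616 ≈ 9.10 years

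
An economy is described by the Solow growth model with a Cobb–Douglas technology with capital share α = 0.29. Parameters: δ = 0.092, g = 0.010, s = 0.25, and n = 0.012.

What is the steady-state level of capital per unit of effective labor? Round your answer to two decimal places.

k* = 3.02

At the steady state, Δk = 0, so s·k^α = (n + g + δ)·k.
Dividing both sides by k: k^(1−α) = s / (n + g + δ).
k^0.71 = 0.25 / (0.012 + 0.010 + 0.092) = 0.25 / 0.114 = 2.1930
k* = 2.1930^(1/0.71) ≈ 3.0223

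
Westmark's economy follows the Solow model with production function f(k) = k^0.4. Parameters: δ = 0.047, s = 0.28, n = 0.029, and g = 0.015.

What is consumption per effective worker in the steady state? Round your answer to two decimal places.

In steady state, investment equals break-even investment: s·k^α = (n + g + δ)·k.
Dividing both sides by k: k^(1−α) = s / (n + g + δ).
k^0.6 = 0.28 / (0.029 + 0.015 + 0.047) = 0.28 / 0.091 = 3.0769
k* = 3.0769^(1/0.6) ≈ 6.5091
y* = (k*)^α = 6.5091^0.4 ≈ 2.1155
c* = (1 − s)·y* = (1 − 0.28) × 2.1155 ≈ 1.5232

c* ≈ 1.52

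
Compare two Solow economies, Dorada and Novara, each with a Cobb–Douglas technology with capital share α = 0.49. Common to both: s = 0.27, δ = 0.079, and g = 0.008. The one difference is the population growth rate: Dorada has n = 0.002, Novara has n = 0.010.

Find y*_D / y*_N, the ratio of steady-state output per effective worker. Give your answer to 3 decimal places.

Steady-state y* = [s/(n + g + δ)]^(α/(1−α)), so the ratio is [ (s_D/(n + g + δ)_D) / (s_N/(n + g + δ)_N) ]^0.9608.
s_D/(n + g + δ)_D = 0.27/0.089 = 3.0337; s_N/(n + g + δ)_N = 0.27/0.097 = 2.7835.
Ratio = (3.0337/2.7835)^0.9608 = 1.0899^0.9608 ≈ 1.0862

y*_D / y*_N ≈ 1.086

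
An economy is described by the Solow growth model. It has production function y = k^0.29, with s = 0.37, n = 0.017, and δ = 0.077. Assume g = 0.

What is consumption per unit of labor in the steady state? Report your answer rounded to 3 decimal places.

c* = 1.103

Steady state requires s·f(k) = (n + δ)·k, i.e. s·k^α = (n + δ)·k.
Dividing both sides by k: k^(1−α) = s / (n + δ).
k^0.71 = 0.37 / (0.017 + 0.077) = 0.37 / 0.094 = 3.9362
k* = 3.9362^(1/0.71) ≈ 6.8887
y* = (k*)^α = 6.8887^0.29 ≈ 1.7501
c* = (1 − s)·y* = (1 − 0.37) × 1.7501 ≈ 1.1026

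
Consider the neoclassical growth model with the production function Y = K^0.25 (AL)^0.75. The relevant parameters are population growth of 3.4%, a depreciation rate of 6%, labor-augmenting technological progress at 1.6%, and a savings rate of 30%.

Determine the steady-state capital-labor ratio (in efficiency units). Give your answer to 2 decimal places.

k* = 3.81

Steady state requires s·f(k) = (n + g + δ)·k, i.e. s·k^α = (n + g + δ)·k.
Dividing both sides by k: k^(1−α) = s / (n + g + δ).
k^0.75 = 0.30 / (0.034 + 0.016 + 0.060) = 0.30 / 0.110 = 2.7273
k* = 2.7273^(1/0.75) ≈ 3.8105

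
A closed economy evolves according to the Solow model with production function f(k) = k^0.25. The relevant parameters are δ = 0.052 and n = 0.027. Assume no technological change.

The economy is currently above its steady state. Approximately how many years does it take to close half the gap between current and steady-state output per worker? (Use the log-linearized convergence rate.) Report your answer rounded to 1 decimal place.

half-life ≈ 11.7 years

Near the steady state the convergence rate is λ = (1 − α)(n + δ).
λ = (1 − 0.25) × 0.079 = 0.75 × 0.079 = 0.05925
Half-life = ln 2 / λ = 0.6931 / 0.05925 ≈ 11.70 years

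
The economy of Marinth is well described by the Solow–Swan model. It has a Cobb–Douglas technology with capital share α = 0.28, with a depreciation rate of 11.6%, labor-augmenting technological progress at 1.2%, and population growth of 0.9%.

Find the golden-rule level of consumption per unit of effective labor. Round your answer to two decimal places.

At the golden rule, f'(k) = n + g + δ, so α·k^(α−1) = n + g + δ and k_gold = (α/(n + g + δ))^(1/(1−α)).
k_gold = (0.28/0.137)^(1/0.72) = 2.0438^1.3889 ≈ 2.6988
c_gold = f(k_gold) − (n + g + δ)·k_gold = 1.3205 − 0.137×2.6988 ≈ 0.9508

c_gold ≈ 0.95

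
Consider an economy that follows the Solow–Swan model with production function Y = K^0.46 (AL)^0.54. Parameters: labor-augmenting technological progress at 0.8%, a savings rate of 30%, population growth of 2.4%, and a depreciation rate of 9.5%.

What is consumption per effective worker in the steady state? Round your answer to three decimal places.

c* ≈ 1.456

Steady state requires s·f(k) = (n + g + δ)·k, i.e. s·k^α = (n + g + δ)·k.
Rearranging, k^(1−α) = s / (n + g + δ).
k^0.54 = 0.30 / (0.024 + 0.008 + 0.095) = 0.30 / 0.127 = 2.3622
k* = 2.3622^(1/0.54) ≈ 4.9128
y* = (k*)^α = 4.9128^0.46 ≈ 2.0798
c* = (1 − s)·y* = (1 − 0.30) × 2.0798 ≈ 1.4559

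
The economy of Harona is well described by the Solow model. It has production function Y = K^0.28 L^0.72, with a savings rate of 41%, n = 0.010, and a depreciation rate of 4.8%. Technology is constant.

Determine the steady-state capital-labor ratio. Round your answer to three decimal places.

In steady state, investment equals break-even investment: s·k^α = (n + δ)·k.
Rearranging, k^(1−α) = s / (n + δ).
k^0.72 = 0.41 / (0.010 + 0.048) = 0.41 / 0.058 = 7.0690
k* = 7.0690^(1/0.72) ≈ 15.1239

k* = 15.124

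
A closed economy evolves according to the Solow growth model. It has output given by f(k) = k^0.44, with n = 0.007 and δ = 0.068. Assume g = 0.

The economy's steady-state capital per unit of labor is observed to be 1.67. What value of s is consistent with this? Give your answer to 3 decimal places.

Steady state requires s·f(k) = (n + δ)·k, i.e. s·k^α = (n + δ)·k.
So s / (n + δ) = (k*)^(1−α) = 1.67^0.56 = 1.3327.
Therefore s = 1.3327 × (n + δ) = 1.3327 × 0.075 = 0.1000.

s ≈ 0.100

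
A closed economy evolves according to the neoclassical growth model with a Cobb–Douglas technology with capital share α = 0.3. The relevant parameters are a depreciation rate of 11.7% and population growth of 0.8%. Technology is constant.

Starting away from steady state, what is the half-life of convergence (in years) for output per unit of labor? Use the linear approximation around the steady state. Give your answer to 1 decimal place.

half-life ≈ 7.9 years

Near the steady state the convergence rate is λ = (1 − α)(n + δ).
λ = (1 − 0.3) × 0.125 = 0.7 × 0.125 = 0.0875
Half-life = ln 2 / λ = 0.6931 / 0.0875 ≈ 7.92 years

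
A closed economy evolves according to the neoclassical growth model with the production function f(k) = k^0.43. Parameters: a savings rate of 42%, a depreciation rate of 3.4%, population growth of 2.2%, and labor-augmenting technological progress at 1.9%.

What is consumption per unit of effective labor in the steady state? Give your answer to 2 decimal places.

c* ≈ 2.13

Steady state requires s·f(k) = (n + g + δ)·k, i.e. s·k^α = (n + g + δ)·k.
Dividing both sides by k: k^(1−α) = s / (n + g + δ).
k^0.57 = 0.42 / (0.022 + 0.019 + 0.034) = 0.42 / 0.075 = 5.6000
k* = 5.6000^(1/0.57) ≈ 20.5405
y* = (k*)^α = 20.5405^0.43 ≈ 3.6679
c* = (1 − s)·y* = (1 − 0.42) × 3.6679 ≈ 2.1274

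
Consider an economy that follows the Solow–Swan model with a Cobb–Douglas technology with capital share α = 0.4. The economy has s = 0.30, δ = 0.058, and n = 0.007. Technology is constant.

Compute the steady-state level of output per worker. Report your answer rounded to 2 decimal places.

y* ≈ 2.77

In steady state, investment equals break-even investment: s·k^α = (n + δ)·k.
Rearranging, k^(1−α) = s / (n + δ).
k^0.6 = 0.30 / (0.007 + 0.058) = 0.30 / 0.065 = 4.6154
k* = 4.6154^(1/0.6) ≈ 12.7943
y* = (k*)^α = 12.7943^0.4 ≈ 2.7721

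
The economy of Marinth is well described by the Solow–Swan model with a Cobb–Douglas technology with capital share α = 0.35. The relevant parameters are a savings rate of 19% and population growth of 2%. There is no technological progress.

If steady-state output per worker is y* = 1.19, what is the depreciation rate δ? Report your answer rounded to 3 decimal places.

At the steady state, Δk = 0, so s·k^α = (n + δ)·k.
Since y* = [s/(n + δ)]^(α/(1−α)), we have s/(n + δ) = (y*)^((1−α)/α) = 1.19^1.8571 = 1.3813.
Therefore n + δ = s / 1.3813 = 0.19 / 1.3813 = 0.1376, so δ = 0.1376 − 0.020 = 0.1176.

δ ≈ 0.118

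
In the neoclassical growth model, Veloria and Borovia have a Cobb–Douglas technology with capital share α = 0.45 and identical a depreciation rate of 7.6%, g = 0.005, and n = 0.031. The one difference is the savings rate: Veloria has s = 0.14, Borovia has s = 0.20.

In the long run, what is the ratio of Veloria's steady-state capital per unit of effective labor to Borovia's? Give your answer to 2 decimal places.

Steady-state k* = [s/(n + g + δ)]^(1/(1−α)), so the ratio is [ (s_V/(n + g + δ)_V) / (s_B/(n + g + δ)_B) ]^1.8182.
s_V/(n + g + δ)_V = 0.14/0.112 = 1.2500; s_B/(n + g + δ)_B = 0.20/0.112 = 1.7857.
Ratio = (1.2500/1.7857)^1.8182 = 0.7000^1.8182 ≈ 0.5228

k*_V / k*_B ≈ 0.52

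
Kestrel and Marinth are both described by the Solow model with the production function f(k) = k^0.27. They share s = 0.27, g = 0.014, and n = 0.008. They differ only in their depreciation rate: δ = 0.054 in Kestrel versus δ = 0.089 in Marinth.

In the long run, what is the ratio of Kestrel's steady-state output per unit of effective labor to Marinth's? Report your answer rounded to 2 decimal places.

Steady-state y* = [s/(n + g + δ)]^(α/(1−α)), so the ratio is [ (s_K/(n + g + δ)_K) / (s_M/(n + g + δ)_M) ]^0.3699.
s_K/(n + g + δ)_K = 0.27/0.076 = 3.5526; s_M/(n + g + δ)_M = 0.27/0.111 = 2.4324.
Ratio = (3.5526/2.4324)^0.3699 = 1.4605^0.3699 ≈ 1.1504

ratio ≈ 1.15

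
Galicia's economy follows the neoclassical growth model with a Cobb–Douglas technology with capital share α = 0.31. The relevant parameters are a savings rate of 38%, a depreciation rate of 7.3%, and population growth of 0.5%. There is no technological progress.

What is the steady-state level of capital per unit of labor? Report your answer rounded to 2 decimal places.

In steady state, investment equals break-even investment: s·k^α = (n + δ)·k.
Dividing both sides by k: k^(1−α) = s / (n + δ).
k^0.69 = 0.38 / (0.005 + 0.073) = 0.38 / 0.078 = 4.8718
k* = 4.8718^(1/0.69) ≈ 9.9232

k* ≈ 9.92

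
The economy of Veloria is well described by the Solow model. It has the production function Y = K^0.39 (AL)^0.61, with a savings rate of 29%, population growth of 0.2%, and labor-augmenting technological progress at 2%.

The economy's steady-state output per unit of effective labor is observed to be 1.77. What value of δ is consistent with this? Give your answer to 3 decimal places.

Steady state requires s·f(k) = (n + g + δ)·k, i.e. s·k^α = (n + g + δ)·k.
Since y* = [s/(n + g + δ)]^(α/(1−α)), we have s/(n + g + δ) = (y*)^((1−α)/α) = 1.77^1.5641 = 2.4426.
Therefore n + g + δ = s / 2.4426 = 0.29 / 2.4426 = 0.1187, so δ = 0.1187 − 0.022 = 0.0967.

δ ≈ 0.097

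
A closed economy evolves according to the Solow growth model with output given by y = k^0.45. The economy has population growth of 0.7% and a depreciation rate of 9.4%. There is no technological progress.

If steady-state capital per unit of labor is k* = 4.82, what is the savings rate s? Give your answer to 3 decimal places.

s ≈ 0.240

In steady state, investment equals break-even investment: s·k^α = (n + δ)·k.
So s / (n + δ) = (k*)^(1−α) = 4.82^0.55 = 2.3751.
Therefore s = 2.3751 × (n + δ) = 2.3751 × 0.101 = 0.2399.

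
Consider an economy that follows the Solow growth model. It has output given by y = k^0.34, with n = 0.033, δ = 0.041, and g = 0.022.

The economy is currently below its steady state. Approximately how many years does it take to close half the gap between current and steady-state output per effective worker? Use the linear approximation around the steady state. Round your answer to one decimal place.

half-life ≈ 10.9 years

Near the steady state the convergence rate is λ = (1 − α)(n + g + δ).
λ = (1 − 0.34) × 0.096 = 0.66 × 0.096 = 0.06336
Half-life = ln 2 / λ = 0.6931 / 0.06336 ≈ 10.94 years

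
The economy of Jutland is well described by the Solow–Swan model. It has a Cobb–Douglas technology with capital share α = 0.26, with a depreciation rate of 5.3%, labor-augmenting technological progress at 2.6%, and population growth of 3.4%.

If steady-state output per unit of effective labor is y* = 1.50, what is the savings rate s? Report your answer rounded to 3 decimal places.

s ≈ 0.358

In steady state, investment equals break-even investment: s·k^α = (n + g + δ)·k.
Since y* = [s/(n + g + δ)]^(α/(1−α)), we have s/(n + g + δ) = (y*)^((1−α)/α) = 1.50^2.8462 = 3.1710.
Therefore s = 3.1710 × (n + g + δ) = 3.1710 × 0.113 = 0.3583.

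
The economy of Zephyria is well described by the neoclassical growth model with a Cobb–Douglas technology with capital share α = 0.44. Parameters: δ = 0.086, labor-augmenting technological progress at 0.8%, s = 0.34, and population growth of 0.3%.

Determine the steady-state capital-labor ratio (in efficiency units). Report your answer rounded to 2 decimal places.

k* = 9.39

Steady state requires s·f(k) = (n + g + δ)·k, i.e. s·k^α = (n + g + δ)·k.
Dividing both sides by k: k^(1−α) = s / (n + g + δ).
k^0.56 = 0.34 / (0.003 + 0.008 + 0.086) = 0.34 / 0.097 = 3.5052
k* = 3.5052^(1/0.56) ≈ 9.3908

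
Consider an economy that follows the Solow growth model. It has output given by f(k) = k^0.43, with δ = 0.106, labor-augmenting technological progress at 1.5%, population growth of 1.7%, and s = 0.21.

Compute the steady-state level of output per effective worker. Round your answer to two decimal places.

y* = 1.37

In steady state, investment equals break-even investment: s·k^α = (n + g + δ)·k.
Rearranging, k^(1−α) = s / (n + g + δ).
k^0.57 = 0.21 / (0.017 + 0.015 + 0.106) = 0.21 / 0.138 = 1.5217
k* = 1.5217^(1/0.57) ≈ 2.0887
y* = (k*)^α = 2.0887^0.43 ≈ 1.3726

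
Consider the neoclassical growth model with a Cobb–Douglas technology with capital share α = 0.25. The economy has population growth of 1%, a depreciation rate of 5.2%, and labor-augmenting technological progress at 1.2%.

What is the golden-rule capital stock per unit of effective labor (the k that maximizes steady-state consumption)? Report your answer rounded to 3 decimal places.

The golden rule sets f'(k) = n + g + δ, i.e. α·k^(α−1) = n + g + δ.
So k^(1−α) = α / (n + g + δ) = 0.25 / 0.074 = 3.3784.
k_gold = 3.3784^(1/0.75) ≈ 5.0693

k_gold ≈ 5.069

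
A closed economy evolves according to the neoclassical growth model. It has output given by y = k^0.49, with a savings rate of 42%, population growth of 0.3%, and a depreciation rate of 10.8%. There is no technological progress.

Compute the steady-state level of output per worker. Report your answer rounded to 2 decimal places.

In steady state, investment equals break-even investment: s·k^α = (n + δ)·k.
Dividing both sides by k: k^(1−α) = s / (n + δ).
k^0.51 = 0.42 / (0.003 + 0.108) = 0.42 / 0.111 = 3.7838
k* = 3.7838^(1/0.51) ≈ 13.5892
y* = (k*)^α = 13.5892^0.49 ≈ 3.5914

y* ≈ 3.59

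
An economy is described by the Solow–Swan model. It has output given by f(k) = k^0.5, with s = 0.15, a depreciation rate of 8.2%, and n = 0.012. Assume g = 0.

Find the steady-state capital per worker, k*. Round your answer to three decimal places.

In steady state, investment equals break-even investment: s·k^α = (n + δ)·k.
Dividing both sides by k: k^(1−α) = s / (n + δ).
k^0.5 = 0.15 / (0.012 + 0.082) = 0.15 / 0.094 = 1.5957
k* = 1.5957^(1/0.5) ≈ 2.5463

k* = 2.546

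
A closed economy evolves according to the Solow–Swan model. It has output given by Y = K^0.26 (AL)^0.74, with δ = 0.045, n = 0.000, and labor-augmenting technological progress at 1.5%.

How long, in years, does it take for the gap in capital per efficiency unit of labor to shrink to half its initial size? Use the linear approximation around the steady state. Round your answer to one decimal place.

half-life ≈ 15.6 years

Near the steady state the convergence rate is λ = (1 − α)(n + g + δ).
λ = (1 − 0.26) × 0.060 = 0.74 × 0.060 = 0.0444
Half-life = ln 2 / λ = 0.6931 / 0.0444 ≈ 15.61 years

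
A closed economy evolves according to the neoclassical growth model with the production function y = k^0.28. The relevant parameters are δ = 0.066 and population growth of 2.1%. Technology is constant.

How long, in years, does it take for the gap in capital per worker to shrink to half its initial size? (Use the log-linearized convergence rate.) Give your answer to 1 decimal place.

Near the steady state the convergence rate is λ = (1 − α)(n + δ).
λ = (1 − 0.28) × 0.087 = 0.72 × 0.087 = 0.06264
Half-life = ln 2 / λ = 0.6931 / 0.06264 ≈ 11.06 years

t_½ ≈ 11.1 years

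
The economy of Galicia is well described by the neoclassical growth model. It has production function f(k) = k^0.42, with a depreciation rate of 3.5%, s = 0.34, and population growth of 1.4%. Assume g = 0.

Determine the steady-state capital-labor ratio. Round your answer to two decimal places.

k* ≈ 28.22

Steady state requires s·f(k) = (n + δ)·k, i.e. s·k^α = (n + δ)·k.
Rearranging, k^(1−α) = s / (n + δ).
k^0.58 = 0.34 / (0.014 + 0.035) = 0.34 / 0.049 = 6.9388
k* = 6.9388^(1/0.58) ≈ 28.2157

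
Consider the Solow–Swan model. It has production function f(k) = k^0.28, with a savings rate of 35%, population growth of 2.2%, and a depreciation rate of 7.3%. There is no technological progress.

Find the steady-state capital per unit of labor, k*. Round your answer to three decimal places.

k* = 6.118

Steady state requires s·f(k) = (n + δ)·k, i.e. s·k^α = (n + δ)·k.
Dividing both sides by k: k^(1−α) = s / (n + δ).
k^0.72 = 0.35 / (0.022 + 0.073) = 0.35 / 0.095 = 3.6842
k* = 3.6842^(1/0.72) ≈ 6.1177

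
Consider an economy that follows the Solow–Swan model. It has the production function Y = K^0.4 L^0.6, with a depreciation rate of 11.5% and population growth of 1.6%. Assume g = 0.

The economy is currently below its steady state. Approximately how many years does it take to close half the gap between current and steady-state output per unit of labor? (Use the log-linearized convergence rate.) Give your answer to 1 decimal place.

Near the steady state the convergence rate is λ = (1 − α)(n + δ).
λ = (1 − 0.4) × 0.131 = 0.6 × 0.131 = 0.0786
Half-life = ln 2 / λ = 0.6931 / 0.0786 ≈ 8.82 years

half-life ≈ 8.8 years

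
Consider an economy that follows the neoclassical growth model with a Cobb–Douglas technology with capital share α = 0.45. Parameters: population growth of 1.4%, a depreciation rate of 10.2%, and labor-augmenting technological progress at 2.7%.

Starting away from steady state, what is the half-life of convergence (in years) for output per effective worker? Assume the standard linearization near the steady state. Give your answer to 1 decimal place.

t_½ ≈ 8.8 years

Near the steady state the convergence rate is λ = (1 − α)(n + g + δ).
λ = (1 − 0.45) × 0.143 = 0.55 × 0.143 = 0.07865
Half-life = ln 2 / λ = 0.6931 / 0.07865 ≈ 8.81 years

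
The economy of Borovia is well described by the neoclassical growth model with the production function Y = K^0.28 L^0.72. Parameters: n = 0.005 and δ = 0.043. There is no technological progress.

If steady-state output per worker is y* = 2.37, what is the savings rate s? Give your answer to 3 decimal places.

In steady state, investment equals break-even investment: s·k^α = (n + δ)·k.
Since y* = [s/(n + δ)]^(α/(1−α)), we have s/(n + δ) = (y*)^((1−α)/α) = 2.37^2.5714 = 9.1966.
Therefore s = 9.1966 × (n + δ) = 9.1966 × 0.048 = 0.4414.

s ≈ 0.441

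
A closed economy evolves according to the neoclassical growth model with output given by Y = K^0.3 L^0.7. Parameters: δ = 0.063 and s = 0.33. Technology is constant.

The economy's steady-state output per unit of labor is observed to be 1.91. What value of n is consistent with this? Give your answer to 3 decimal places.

n ≈ 0.010

Steady state requires s·f(k) = (n + δ)·k, i.e. s·k^α = (n + δ)·k.
Since y* = [s/(n + δ)]^(α/(1−α)), we have s/(n + δ) = (y*)^((1−α)/α) = 1.91^2.3333 = 4.5262.
Therefore n + δ = s / 4.5262 = 0.33 / 4.5262 = 0.0729, so n = 0.0729 − 0.063 = 0.0099.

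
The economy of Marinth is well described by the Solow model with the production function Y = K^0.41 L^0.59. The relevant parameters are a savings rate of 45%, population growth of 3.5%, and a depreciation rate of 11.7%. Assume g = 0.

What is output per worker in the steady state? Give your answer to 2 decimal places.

y* = 2.13

In steady state, investment equals break-even investment: s·k^α = (n + δ)·k.
Rearranging, k^(1−α) = s / (n + δ).
k^0.59 = 0.45 / (0.035 + 0.117) = 0.45 / 0.152 = 2.9605
k* = 2.9605^(1/0.59) ≈ 6.2940
y* = (k*)^α = 6.2940^0.41 ≈ 2.1260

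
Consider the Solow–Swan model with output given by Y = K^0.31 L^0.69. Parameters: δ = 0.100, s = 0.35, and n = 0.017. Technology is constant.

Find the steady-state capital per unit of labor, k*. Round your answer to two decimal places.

k* = 4.89

Steady state requires s·f(k) = (n + δ)·k, i.e. s·k^α = (n + δ)·k.
Dividing both sides by k: k^(1−α) = s / (n + δ).
k^0.69 = 0.35 / (0.017 + 0.100) = 0.35 / 0.117 = 2.9915
k* = 2.9915^(1/0.69) ≈ 4.8943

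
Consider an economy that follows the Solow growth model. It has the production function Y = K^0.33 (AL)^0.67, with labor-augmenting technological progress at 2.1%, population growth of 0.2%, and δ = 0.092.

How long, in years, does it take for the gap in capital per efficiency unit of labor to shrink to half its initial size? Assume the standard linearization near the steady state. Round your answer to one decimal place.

Near the steady state the convergence rate is λ = (1 − α)(n + g + δ).
λ = (1 − 0.33) × 0.115 = 0.67 × 0.115 = 0.07705
Half-life = ln 2 / λ = 0.6931 / 0.07705 ≈ 9.00 years

t_½ ≈ 9.0 years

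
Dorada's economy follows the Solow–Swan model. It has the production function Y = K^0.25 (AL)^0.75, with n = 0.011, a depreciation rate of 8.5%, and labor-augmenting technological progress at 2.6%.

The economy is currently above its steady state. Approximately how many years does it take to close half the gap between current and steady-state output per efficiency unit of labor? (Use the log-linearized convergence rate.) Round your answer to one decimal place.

Near the steady state the convergence rate is λ = (1 − α)(n + g + δ).
λ = (1 − 0.25) × 0.122 = 0.75 × 0.122 = 0.0915
Half-life = ln 2 / λ = 0.6931 / 0.0915 ≈ 7.57 years

t_½ ≈ 7.6 years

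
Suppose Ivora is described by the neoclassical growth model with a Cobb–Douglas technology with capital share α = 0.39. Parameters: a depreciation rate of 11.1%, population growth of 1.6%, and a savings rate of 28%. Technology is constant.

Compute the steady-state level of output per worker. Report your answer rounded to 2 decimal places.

In steady state, investment equals break-even investment: s·k^α = (n + δ)·k.
Rearranging, k^(1−α) = s / (n + δ).
k^0.61 = 0.28 / (0.016 + 0.111) = 0.28 / 0.127 = 2.2047
k* = 2.2047^(1/0.61) ≈ 3.6548
y* = (k*)^α = 3.6548^0.39 ≈ 1.6577

y* ≈ 1.66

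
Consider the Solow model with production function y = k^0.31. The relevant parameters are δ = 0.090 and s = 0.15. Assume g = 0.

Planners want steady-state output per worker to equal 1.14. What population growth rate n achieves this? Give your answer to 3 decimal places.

At the steady state, Δk = 0, so s·k^α = (n + δ)·k.
Since y* = [s/(n + δ)]^(α/(1−α)), we have s/(n + δ) = (y*)^((1−α)/α) = 1.14^2.2258 = 1.3386.
Therefore n + δ = s / 1.3386 = 0.15 / 1.3386 = 0.1121, so n = 0.1121 − 0.090 = 0.0221.

n ≈ 0.022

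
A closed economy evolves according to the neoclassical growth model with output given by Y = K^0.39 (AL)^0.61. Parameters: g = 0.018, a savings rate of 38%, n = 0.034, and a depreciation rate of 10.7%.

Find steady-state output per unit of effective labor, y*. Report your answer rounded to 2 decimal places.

In steady state, investment equals break-even investment: s·k^α = (n + g + δ)·k.
Rearranging, k^(1−α) = s / (n + g + δ).
k^0.61 = 0.38 / (0.034 + 0.018 + 0.107) = 0.38 / 0.159 = 2.3899
k* = 2.3899^(1/0.61) ≈ 4.1715
y* = (k*)^α = 4.1715^0.39 ≈ 1.7455

y* ≈ 1.75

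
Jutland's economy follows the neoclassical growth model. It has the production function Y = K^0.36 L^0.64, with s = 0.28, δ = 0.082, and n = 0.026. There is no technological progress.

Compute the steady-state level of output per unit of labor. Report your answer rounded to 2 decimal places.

y* ≈ 1.71

Steady state requires s·f(k) = (n + δ)·k, i.e. s·k^α = (n + δ)·k.
Dividing both sides by k: k^(1−α) = s / (n + δ).
k^0.64 = 0.28 / (0.026 + 0.082) = 0.28 / 0.108 = 2.5926
k* = 2.5926^(1/0.64) ≈ 4.4306
y* = (k*)^α = 4.4306^0.36 ≈ 1.7089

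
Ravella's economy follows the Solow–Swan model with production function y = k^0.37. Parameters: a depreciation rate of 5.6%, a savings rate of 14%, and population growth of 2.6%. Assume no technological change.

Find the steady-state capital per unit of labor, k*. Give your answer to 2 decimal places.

k* ≈ 2.34

At the steady state, Δk = 0, so s·k^α = (n + δ)·k.
Dividing both sides by k: k^(1−α) = s / (n + δ).
k^0.63 = 0.14 / (0.026 + 0.056) = 0.14 / 0.082 = 1.7073
k* = 1.7073^(1/0.63) ≈ 2.3375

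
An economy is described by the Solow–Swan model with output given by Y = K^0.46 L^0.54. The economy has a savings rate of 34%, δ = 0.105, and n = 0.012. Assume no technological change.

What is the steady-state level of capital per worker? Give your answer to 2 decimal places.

At the steady state, Δk = 0, so s·k^α = (n + δ)·k.
Rearranging, k^(1−α) = s / (n + δ).
k^0.54 = 0.34 / (0.012 + 0.105) = 0.34 / 0.117 = 2.9060
k* = 2.9060^(1/0.54) ≈ 7.2103

k* = 7.21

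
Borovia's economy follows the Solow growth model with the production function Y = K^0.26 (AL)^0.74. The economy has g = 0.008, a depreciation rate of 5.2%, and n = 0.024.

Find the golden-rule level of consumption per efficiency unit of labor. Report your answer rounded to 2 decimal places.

At the golden rule, f'(k) = n + g + δ, so α·k^(α−1) = n + g + δ and k_gold = (α/(n + g + δ))^(1/(1−α)).
k_gold = (0.26/0.084)^(1/0.74) = 3.0952^1.3514 ≈ 4.6038
c_gold = f(k_gold) − (n + g + δ)·k_gold = 1.4873 − 0.084×4.6038 ≈ 1.1006

c_gold ≈ 1.10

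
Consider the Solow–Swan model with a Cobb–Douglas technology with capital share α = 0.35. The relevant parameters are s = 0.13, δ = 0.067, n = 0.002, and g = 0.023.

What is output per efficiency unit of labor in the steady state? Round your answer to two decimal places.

At the steady state, Δk = 0, so s·k^α = (n + g + δ)·k.
Rearranging, k^(1−α) = s / (n + g + δ).
k^0.65 = 0.13 / (0.002 + 0.023 + 0.067) = 0.13 / 0.092 = 1.4130
k* = 1.4130^(1/0.65) ≈ 1.7021
y* = (k*)^α = 1.7021^0.35 ≈ 1.2046

y* = 1.20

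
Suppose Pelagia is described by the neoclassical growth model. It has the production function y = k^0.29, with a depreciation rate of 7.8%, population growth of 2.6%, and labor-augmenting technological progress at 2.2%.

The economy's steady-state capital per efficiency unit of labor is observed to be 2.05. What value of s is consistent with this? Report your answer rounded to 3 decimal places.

At the steady state, Δk = 0, so s·k^α = (n + g + δ)·k.
So s / (n + g + δ) = (k*)^(1−α) = 2.05^0.71 = 1.6647.
Therefore s = 1.6647 × (n + g + δ) = 1.6647 × 0.126 = 0.2098.

s ≈ 0.210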